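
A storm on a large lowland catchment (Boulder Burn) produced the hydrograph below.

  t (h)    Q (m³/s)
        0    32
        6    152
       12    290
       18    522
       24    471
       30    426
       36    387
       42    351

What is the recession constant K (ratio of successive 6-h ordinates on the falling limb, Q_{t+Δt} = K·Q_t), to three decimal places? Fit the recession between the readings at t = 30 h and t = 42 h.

K ≈ 0.908

Using the recession-limb readings at t = 30 h and t = 42 h: Q falls from 426 to 351 m³/s over 2 intervals.
K = (Q₂/Q₁)^(1/2) = (351/426)^(1/2) = 0.908.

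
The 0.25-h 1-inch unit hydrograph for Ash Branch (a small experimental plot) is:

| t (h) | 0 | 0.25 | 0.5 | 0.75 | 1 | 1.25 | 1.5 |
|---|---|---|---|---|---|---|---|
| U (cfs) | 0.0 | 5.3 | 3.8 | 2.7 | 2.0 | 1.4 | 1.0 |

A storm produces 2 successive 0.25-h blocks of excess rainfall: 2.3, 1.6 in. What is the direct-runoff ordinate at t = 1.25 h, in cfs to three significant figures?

By discrete convolution, Q_j = Σ (P_i / 1 in) · U_{j−i}.
At t = 1.25 h (j=5): Q = (2.3/1)·1.4 + (1.6/1)·2.0 = 6.42 cfs.

Q ≈ 6.42 cfs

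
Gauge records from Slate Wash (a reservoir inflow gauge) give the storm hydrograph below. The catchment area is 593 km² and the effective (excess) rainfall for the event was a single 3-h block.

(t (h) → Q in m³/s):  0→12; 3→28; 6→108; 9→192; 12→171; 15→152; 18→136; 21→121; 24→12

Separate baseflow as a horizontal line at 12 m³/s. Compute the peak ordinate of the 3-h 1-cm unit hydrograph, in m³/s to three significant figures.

Direct runoff: 0.0, 16.0, 96.0, 180.0, 159.0, 140.0, 124.0, 109.0, 0.0 m³/s; ΣQ_DR = 824.0 m³/s, peak = 180.0 m³/s.
Runoff depth d = ΣQ_DR·Δt / A = 824.0 × 10800 / (593 km²) = 15.01 mm.
The 1-cm UH is the DRH scaled by (10 mm)/d, so U_p = 180.0 × 10/15.01 = 120 m³/s.

U_p ≈ 120 m³/s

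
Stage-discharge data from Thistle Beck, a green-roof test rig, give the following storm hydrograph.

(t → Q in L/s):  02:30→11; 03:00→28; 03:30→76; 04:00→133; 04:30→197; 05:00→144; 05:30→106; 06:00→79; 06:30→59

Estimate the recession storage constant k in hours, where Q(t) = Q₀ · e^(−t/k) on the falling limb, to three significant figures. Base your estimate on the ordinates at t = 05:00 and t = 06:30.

k ≈ 1.68 h

On the falling limb, Q drops from 144 to 59 L/s between t = 05:00 and t = 06:30 (Δt = 1.5 h).
k = −Δt / ln(Q₂/Q₁) = −1.5 / ln(59/144) = 1.68 h.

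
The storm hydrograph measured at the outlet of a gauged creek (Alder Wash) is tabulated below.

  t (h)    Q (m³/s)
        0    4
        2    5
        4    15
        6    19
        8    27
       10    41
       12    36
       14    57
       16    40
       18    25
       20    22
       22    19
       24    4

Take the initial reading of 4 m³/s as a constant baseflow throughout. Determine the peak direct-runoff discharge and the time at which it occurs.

Q_p = 53.0 m³/s at t = 14 h

Subtracting baseflow gives direct-runoff ordinates: 0.0, 1.0, 11.0, 15.0, 23.0, 37.0, 32.0, 53.0, 36.0, 21.0, 18.0, 15.0, 0.0 m³/s.
The maximum is 53.0 m³/s, occurring at the reading for t = 14 h.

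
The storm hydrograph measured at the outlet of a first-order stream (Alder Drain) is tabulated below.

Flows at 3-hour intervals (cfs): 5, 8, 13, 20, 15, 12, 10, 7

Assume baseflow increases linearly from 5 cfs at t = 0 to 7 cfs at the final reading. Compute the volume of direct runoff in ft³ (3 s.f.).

V ≈ 4.54 × 10^5 ft³

Direct-runoff ordinates (Q − Q_b): 0.00, 2.71, 7.43, 14.14, 8.86, 5.57, 3.29, 0.00 cfs.
ΣQ_DR = 42.00 cfs.
With Δt = 3 h = 10800 s, V = ΣQ_DR · Δt = 42.00 × 10800 = 4.54 × 10^5 ft³.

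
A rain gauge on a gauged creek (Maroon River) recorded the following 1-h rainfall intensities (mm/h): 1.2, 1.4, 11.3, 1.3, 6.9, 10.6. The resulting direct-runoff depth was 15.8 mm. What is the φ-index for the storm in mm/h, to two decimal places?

φ ≈ 4.33 mm/h

Only the 3 blocks with intensity above φ contribute runoff: 11.3, 6.9, 10.6 mm/h.
Σ(I−φ)·Δt = d  ⇒  (11.3+6.9+10.6 − 3φ)·1 = 15.8
φ = (28.80 − 15.8/1) / 3 = 4.33 mm/h.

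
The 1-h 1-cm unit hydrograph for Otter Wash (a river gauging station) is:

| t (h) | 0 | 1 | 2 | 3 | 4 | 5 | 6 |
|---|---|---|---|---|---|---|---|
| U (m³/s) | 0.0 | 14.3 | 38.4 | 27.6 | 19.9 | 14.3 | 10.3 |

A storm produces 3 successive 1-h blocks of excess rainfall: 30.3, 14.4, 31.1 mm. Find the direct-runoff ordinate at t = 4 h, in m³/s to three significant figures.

By discrete convolution, Q_j = Σ (P_i / 10 mm) · U_{j−i}.
At t = 4 h (j=4): Q = (30.3/10)·19.9 + (14.4/10)·27.6 + (31.1/10)·38.4 = 219 m³/s.

Q ≈ 219 m³/s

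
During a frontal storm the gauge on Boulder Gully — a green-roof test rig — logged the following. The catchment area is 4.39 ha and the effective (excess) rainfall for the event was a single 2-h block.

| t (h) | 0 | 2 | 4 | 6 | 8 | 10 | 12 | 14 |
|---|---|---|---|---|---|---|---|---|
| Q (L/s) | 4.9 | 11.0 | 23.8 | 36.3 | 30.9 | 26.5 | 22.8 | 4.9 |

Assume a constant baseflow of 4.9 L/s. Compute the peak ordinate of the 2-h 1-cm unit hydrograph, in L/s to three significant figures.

Direct runoff: 0.0, 6.1, 18.9, 31.4, 26.0, 21.6, 17.9, 0.0 L/s; ΣQ_DR = 121.9 L/s, peak = 31.4 L/s.
Runoff depth d = ΣQ_DR·Δt / A = 121.9 × 7200 / (4.39 ha) = 19.99 mm.
The 1-cm UH is the DRH scaled by (10 mm)/d, so U_p = 31.4 × 10/19.99 = 15.7 L/s.

U_p ≈ 15.7 L/s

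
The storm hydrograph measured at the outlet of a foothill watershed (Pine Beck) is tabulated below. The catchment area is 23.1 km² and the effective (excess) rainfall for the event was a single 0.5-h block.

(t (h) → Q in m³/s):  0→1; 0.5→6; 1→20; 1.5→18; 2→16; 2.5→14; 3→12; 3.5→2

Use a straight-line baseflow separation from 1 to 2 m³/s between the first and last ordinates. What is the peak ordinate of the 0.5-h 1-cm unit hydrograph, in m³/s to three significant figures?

Direct runoff: 0.00, 4.86, 18.71, 16.57, 14.43, 12.29, 10.14, 0.00 m³/s; ΣQ_DR = 77.00 m³/s, peak = 18.71 m³/s.
Runoff depth d = ΣQ_DR·Δt / A = 77.00 × 1800 / (23.1 km²) = 6.000 mm.
The 1-cm UH is the DRH scaled by (10 mm)/d, so U_p = 18.71 × 10/6.000 = 31.2 m³/s.

U_p ≈ 31.2 m³/s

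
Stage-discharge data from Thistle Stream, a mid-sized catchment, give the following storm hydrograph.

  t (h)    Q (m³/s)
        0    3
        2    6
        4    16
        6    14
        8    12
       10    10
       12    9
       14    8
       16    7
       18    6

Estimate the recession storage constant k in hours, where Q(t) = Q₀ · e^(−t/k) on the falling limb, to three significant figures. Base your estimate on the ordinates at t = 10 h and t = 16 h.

k ≈ 16.8 h

On the falling limb, Q drops from 10 to 7 m³/s between t = 10 h and t = 16 h (Δt = 6 h).
k = −Δt / ln(Q₂/Q₁) = −6 / ln(7/10) = 16.8 h.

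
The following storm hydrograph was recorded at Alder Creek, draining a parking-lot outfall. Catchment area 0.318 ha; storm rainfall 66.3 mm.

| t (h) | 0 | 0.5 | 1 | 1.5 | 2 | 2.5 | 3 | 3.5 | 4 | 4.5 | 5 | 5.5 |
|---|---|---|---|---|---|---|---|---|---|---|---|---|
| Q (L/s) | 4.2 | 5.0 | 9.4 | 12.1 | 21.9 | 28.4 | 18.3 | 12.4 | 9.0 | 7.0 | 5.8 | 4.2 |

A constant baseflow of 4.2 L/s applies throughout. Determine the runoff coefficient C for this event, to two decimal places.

C ≈ 0.75

ΣQ_DR = 87.30 L/s; V = ΣQ_DR·Δt = 1.571 × 10^5 L.
Runoff depth d = V / A = 49.42 mm.
C = d / P = 49.42 / 66.3 = 0.75.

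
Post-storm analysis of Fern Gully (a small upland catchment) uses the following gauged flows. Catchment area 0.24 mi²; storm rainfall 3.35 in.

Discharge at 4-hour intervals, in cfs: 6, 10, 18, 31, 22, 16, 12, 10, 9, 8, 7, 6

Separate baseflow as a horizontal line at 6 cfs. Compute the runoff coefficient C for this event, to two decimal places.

ΣQ_DR = 83.00 cfs; V = ΣQ_DR·Δt = 1.195 × 10^6 ft³.
Runoff depth d = V / A = 2.144 in.
C = d / P = 2.144 / 3.35 = 0.64.

C ≈ 0.64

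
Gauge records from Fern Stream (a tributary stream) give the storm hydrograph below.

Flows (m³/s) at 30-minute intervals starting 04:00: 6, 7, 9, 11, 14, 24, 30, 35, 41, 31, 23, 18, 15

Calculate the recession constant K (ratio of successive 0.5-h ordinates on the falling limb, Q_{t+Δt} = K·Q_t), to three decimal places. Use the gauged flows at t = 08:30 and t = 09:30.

K ≈ 0.762

Using the recession-limb readings at t = 08:30 and t = 09:30: Q falls from 31 to 18 m³/s over 2 intervals.
K = (Q₂/Q₁)^(1/2) = (18/31)^(1/2) = 0.762.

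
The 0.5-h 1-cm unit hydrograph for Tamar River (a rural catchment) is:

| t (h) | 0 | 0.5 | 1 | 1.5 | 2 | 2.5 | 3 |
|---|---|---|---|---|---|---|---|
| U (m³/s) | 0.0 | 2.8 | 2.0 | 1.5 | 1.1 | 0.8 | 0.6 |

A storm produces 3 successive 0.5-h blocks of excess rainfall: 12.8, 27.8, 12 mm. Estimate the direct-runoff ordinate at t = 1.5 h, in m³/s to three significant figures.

Q ≈ 10.8 m³/s

By discrete convolution, Q_j = Σ (P_i / 10 mm) · U_{j−i}.
At t = 1.5 h (j=3): Q = (12.8/10)·1.5 + (27.8/10)·2.0 + (12/10)·2.8 = 10.8 m³/s.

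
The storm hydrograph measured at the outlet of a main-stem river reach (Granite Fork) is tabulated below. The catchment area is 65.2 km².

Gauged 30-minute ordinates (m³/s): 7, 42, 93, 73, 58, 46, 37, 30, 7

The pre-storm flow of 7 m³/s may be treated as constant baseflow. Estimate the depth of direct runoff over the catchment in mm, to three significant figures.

Direct runoff: 0.0, 35.0, 86.0, 66.0, 51.0, 39.0, 30.0, 23.0, 0.0 m³/s; ΣQ_DR = 330.0 m³/s.
V = ΣQ_DR · Δt = 330.0 × 1800 s = 5.940 × 10^5 m³.
Over A = 65.2 km², depth = V / A = 9.11 mm.

d ≈ 9.11 mm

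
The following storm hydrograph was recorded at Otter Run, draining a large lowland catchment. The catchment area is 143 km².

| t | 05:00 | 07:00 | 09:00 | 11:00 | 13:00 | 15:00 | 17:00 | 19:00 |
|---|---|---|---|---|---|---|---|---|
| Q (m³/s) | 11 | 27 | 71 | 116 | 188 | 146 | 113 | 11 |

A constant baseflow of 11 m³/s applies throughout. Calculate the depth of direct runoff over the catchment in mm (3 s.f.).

d ≈ 30.0 mm

Direct runoff: 0.0, 16.0, 60.0, 105.0, 177.0, 135.0, 102.0, 0.0 m³/s; ΣQ_DR = 595.0 m³/s.
V = ΣQ_DR · Δt = 595.0 × 7200 s = 4.284 × 10^6 m³.
Over A = 143 km², depth = V / A = 30.0 mm.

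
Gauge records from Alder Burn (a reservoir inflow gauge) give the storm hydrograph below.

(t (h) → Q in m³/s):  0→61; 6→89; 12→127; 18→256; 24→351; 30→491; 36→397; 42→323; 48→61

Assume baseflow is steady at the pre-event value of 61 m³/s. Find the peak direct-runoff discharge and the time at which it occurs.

Subtracting baseflow gives direct-runoff ordinates: 0.0, 28.0, 66.0, 195.0, 290.0, 430.0, 336.0, 262.0, 0.0 m³/s.
The maximum is 430.0 m³/s, occurring at the reading for t = 30 h.

Q_p = 430.0 m³/s at t = 30 h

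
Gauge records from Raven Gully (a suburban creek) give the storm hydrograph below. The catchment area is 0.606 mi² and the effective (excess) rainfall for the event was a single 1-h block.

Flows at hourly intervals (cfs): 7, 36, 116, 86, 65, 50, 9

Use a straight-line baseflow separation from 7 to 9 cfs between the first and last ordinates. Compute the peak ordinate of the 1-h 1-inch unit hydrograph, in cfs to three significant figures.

Direct runoff: 0.00, 28.67, 108.33, 78.00, 56.67, 41.33, 0.00 cfs; ΣQ_DR = 313.0 cfs, peak = 108.33 cfs.
Runoff depth d = ΣQ_DR·Δt / A = 313.0 × 3600 / (0.606 mi²) = 0.8004 in.
The 1-inch UH is the DRH scaled by (1 in)/d, so U_p = 108.33 × 1/0.8004 = 135 cfs.

U_p ≈ 135 cfs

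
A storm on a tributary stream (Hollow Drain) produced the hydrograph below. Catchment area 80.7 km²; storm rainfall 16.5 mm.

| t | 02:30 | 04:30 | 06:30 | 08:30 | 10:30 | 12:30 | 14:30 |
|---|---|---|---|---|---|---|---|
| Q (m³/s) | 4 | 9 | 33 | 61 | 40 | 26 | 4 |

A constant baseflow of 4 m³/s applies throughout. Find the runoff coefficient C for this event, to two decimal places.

C ≈ 0.81

ΣQ_DR = 149.0 m³/s; V = ΣQ_DR·Δt = 1.073 × 10^6 m³.
Runoff depth d = V / A = 13.29 mm.
C = d / P = 13.29 / 16.5 = 0.81.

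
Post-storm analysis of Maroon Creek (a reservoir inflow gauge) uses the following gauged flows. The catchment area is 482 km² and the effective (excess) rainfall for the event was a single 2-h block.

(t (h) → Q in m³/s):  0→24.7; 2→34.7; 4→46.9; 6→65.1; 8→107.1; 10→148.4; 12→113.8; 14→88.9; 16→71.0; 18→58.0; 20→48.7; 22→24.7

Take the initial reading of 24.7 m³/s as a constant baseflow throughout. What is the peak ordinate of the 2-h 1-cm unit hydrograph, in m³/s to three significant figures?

Direct runoff: 0.0, 10.0, 22.2, 40.4, 82.4, 123.7, 89.1, 64.2, 46.3, 33.3, 24.0, 0.0 m³/s; ΣQ_DR = 535.6 m³/s, peak = 123.7 m³/s.
Runoff depth d = ΣQ_DR·Δt / A = 535.6 × 7200 / (482 km²) = 8.001 mm.
The 1-cm UH is the DRH scaled by (10 mm)/d, so U_p = 123.7 × 10/8.001 = 155 m³/s.

U_p ≈ 155 m³/s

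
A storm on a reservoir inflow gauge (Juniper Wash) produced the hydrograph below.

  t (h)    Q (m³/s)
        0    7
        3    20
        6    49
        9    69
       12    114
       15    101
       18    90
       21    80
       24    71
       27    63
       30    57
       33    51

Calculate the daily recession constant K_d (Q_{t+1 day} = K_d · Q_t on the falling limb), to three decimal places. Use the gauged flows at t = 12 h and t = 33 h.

K_d ≈ 0.399

Between t = 12 h and t = 33 h the flow falls from 114 to 51 m³/s over 7×3 h = 21 h.
Per-interval ratio K = (51/114)^(1/7) = 0.8914; K_d = K^(24/3) = 0.399.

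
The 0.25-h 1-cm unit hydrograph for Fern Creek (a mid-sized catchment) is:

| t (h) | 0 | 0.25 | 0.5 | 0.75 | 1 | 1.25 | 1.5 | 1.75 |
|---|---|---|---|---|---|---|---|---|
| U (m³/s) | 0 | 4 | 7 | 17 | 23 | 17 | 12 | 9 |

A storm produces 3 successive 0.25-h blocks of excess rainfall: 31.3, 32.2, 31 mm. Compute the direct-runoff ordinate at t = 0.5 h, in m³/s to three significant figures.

Q ≈ 34.8 m³/s

By discrete convolution, Q_j = Σ (P_i / 10 mm) · U_{j−i}.
At t = 0.5 h (j=2): Q = (31.3/10)·7 + (32.2/10)·4 + (31/10)·0 = 34.8 m³/s.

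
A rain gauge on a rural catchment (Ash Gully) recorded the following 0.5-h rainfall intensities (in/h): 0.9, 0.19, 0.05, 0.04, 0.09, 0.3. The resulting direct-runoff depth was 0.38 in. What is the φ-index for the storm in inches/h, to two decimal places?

φ ≈ 0.22 in/h

Only the 2 blocks with intensity above φ contribute runoff: 0.9, 0.3 in/h.
Σ(I−φ)·Δt = d  ⇒  (0.9+0.3 − 2φ)·0.5 = 0.38
φ = (1.200 − 0.38/0.5) / 2 = 0.22 in/h.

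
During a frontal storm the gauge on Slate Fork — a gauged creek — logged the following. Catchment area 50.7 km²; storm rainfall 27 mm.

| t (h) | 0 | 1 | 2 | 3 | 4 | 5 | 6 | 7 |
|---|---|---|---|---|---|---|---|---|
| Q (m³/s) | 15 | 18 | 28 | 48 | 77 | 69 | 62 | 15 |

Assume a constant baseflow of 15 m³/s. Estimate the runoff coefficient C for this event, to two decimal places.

C ≈ 0.56

ΣQ_DR = 212.0 m³/s; V = ΣQ_DR·Δt = 7.632 × 10^5 m³.
Runoff depth d = V / A = 15.05 mm.
C = d / P = 15.05 / 27 = 0.56.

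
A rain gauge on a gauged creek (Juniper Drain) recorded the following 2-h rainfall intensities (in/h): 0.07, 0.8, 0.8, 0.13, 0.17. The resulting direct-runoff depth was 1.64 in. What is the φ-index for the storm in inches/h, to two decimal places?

Only the 2 blocks with intensity above φ contribute runoff: 0.8, 0.8 in/h.
Σ(I−φ)·Δt = d  ⇒  (0.8+0.8 − 2φ)·2 = 1.64
φ = (1.600 − 1.64/2) / 2 = 0.39 in/h.

φ ≈ 0.39 in/h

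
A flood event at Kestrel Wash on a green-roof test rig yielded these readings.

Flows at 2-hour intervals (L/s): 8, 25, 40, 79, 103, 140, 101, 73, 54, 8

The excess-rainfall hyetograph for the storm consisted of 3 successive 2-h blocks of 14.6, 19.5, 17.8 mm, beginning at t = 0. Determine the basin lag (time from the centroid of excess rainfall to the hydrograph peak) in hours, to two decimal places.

t_L ≈ 6.88 h

Centroid of excess rainfall: t_c = Σ P_i·t̄_i / ΣP_i = 3.1233 h (block centres at 1, 3, 5 h).
Hydrograph peak occurs at t = 10 h, so basin lag t_L = 10 − 3.1233 = 6.88 h.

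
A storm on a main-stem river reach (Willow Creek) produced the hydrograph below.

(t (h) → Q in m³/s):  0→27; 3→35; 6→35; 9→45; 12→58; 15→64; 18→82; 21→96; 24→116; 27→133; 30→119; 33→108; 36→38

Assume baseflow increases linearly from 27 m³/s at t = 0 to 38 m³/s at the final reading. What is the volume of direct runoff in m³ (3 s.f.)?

Direct-runoff ordinates (Q − Q_b): 0.00, 7.08, 6.17, 15.25, 27.33, 32.42, 49.50, 62.58, 81.67, 97.75, 82.83, 70.92, 0.00 m³/s.
ΣQ_DR = 533.5 m³/s.
With Δt = 3 h = 10800 s, V = ΣQ_DR · Δt = 533.5 × 10800 = 5.76 × 10^6 m³.

V ≈ 5.76 × 10^6 m³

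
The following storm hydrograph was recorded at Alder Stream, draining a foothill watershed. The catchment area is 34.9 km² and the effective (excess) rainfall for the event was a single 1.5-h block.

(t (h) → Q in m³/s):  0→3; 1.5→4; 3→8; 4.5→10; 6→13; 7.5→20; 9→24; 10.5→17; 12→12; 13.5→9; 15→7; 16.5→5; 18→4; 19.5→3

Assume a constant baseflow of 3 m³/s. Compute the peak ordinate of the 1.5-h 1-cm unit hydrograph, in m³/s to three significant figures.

Direct runoff: 0.0, 1.0, 5.0, 7.0, 10.0, 17.0, 21.0, 14.0, 9.0, 6.0, 4.0, 2.0, 1.0, 0.0 m³/s; ΣQ_DR = 97.00 m³/s, peak = 21.0 m³/s.
Runoff depth d = ΣQ_DR·Δt / A = 97.00 × 5400 / (34.9 km²) = 15.01 mm.
The 1-cm UH is the DRH scaled by (10 mm)/d, so U_p = 21.0 × 10/15.01 = 14.0 m³/s.

U_p ≈ 14.0 m³/s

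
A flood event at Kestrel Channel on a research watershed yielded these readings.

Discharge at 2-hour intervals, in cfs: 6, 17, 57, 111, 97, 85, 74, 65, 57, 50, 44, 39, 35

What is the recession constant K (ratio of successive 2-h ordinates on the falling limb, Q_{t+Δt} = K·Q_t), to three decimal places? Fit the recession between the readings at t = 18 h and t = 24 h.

Using the recession-limb readings at t = 18 h and t = 24 h: Q falls from 50 to 35 cfs over 3 intervals.
K = (Q₂/Q₁)^(1/3) = (35/50)^(1/3) = 0.888.

K ≈ 0.888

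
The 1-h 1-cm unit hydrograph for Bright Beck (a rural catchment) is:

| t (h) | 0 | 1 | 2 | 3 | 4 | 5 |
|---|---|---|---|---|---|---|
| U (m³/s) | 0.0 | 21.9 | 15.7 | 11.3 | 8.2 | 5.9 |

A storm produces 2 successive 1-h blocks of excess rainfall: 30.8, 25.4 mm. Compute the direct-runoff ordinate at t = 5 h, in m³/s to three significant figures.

Q ≈ 39.0 m³/s

By discrete convolution, Q_j = Σ (P_i / 10 mm) · U_{j−i}.
At t = 5 h (j=5): Q = (30.8/10)·5.9 + (25.4/10)·8.2 = 39.0 m³/s.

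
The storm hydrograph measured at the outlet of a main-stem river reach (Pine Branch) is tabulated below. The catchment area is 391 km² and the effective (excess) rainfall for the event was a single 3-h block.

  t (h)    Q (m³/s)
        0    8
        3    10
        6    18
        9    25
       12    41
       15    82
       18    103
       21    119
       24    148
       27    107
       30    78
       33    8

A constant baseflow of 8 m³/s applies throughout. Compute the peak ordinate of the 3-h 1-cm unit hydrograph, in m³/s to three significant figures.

Direct runoff: 0.0, 2.0, 10.0, 17.0, 33.0, 74.0, 95.0, 111.0, 140.0, 99.0, 70.0, 0.0 m³/s; ΣQ_DR = 651.0 m³/s, peak = 140.0 m³/s.
Runoff depth d = ΣQ_DR·Δt / A = 651.0 × 10800 / (391 km²) = 17.98 mm.
The 1-cm UH is the DRH scaled by (10 mm)/d, so U_p = 140.0 × 10/17.98 = 77.9 m³/s.

U_p ≈ 77.9 m³/s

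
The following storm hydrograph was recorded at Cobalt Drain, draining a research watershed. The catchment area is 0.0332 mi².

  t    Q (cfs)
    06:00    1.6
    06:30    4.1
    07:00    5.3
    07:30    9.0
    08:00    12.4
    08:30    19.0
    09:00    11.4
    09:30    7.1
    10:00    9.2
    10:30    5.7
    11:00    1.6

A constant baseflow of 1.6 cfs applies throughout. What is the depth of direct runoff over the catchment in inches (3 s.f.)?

Direct runoff: 0.0, 2.5, 3.7, 7.4, 10.8, 17.4, 9.8, 5.5, 7.6, 4.1, 0.0 cfs; ΣQ_DR = 68.80 cfs.
V = ΣQ_DR · Δt = 68.80 × 1800 s = 1.238 × 10^5 ft³.
Over A = 0.0332 mi², depth = V / A = 1.61 in.

d ≈ 1.61 in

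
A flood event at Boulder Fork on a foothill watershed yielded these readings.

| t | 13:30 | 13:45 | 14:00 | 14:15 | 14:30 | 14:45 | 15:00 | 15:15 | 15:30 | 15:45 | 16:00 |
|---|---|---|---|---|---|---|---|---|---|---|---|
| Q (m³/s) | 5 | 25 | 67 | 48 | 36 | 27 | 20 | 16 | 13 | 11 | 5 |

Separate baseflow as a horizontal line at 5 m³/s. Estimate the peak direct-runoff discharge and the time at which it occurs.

Q_p = 62.0 m³/s at t = 14:00

Subtracting baseflow gives direct-runoff ordinates: 0.0, 20.0, 62.0, 43.0, 31.0, 22.0, 15.0, 11.0, 8.0, 6.0, 0.0 m³/s.
The maximum is 62.0 m³/s, occurring at the reading for t = 14:00.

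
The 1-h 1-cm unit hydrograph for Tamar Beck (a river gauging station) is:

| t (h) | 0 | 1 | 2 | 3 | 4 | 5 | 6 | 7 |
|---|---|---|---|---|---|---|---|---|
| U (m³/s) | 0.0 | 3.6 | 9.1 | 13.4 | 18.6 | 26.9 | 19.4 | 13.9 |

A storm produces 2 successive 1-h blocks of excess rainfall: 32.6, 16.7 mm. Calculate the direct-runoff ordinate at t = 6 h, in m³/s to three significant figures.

Q ≈ 108 m³/s

By discrete convolution, Q_j = Σ (P_i / 10 mm) · U_{j−i}.
At t = 6 h (j=6): Q = (32.6/10)·19.4 + (16.7/10)·26.9 = 108 m³/s.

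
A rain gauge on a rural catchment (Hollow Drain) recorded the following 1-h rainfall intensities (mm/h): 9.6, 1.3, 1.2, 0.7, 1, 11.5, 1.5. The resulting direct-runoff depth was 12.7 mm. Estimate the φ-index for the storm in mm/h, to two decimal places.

φ ≈ 4.20 mm/h

Only the 2 blocks with intensity above φ contribute runoff: 9.6, 11.5 mm/h.
Σ(I−φ)·Δt = d  ⇒  (9.6+11.5 − 2φ)·1 = 12.7
φ = (21.10 − 12.7/1) / 2 = 4.20 mm/h.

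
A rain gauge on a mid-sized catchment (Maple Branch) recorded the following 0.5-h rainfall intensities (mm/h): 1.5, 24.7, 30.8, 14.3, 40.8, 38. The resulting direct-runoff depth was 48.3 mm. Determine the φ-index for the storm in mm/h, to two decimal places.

Only the 5 blocks with intensity above φ contribute runoff: 24.7, 30.8, 14.3, 40.8, 38 mm/h.
Σ(I−φ)·Δt = d  ⇒  (24.7+30.8+14.3+40.8+38 − 5φ)·0.5 = 48.3
φ = (148.6 − 48.3/0.5) / 5 = 10.40 mm/h.

φ ≈ 10.40 mm/h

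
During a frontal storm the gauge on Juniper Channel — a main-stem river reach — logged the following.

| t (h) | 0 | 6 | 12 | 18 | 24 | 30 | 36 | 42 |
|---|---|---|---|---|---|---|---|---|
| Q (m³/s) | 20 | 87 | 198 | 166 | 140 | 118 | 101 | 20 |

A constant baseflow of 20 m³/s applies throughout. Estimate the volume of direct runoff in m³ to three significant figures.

Direct-runoff ordinates (Q − Q_b): 0.0, 67.0, 178.0, 146.0, 120.0, 98.0, 81.0, 0.0 m³/s.
ΣQ_DR = 690.0 m³/s.
With Δt = 6 h = 21600 s, V = ΣQ_DR · Δt = 690.0 × 21600 = 1.49 × 10^7 m³.

V ≈ 1.49 × 10^7 m³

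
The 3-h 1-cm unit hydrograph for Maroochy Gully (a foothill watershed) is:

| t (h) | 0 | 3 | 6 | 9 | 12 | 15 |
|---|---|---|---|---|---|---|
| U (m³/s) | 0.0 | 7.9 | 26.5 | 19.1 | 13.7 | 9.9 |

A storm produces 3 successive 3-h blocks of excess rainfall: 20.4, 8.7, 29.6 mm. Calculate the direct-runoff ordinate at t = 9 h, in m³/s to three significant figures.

Q ≈ 85.4 m³/s

By discrete convolution, Q_j = Σ (P_i / 10 mm) · U_{j−i}.
At t = 9 h (j=3): Q = (20.4/10)·19.1 + (8.7/10)·26.5 + (29.6/10)·7.9 = 85.4 m³/s.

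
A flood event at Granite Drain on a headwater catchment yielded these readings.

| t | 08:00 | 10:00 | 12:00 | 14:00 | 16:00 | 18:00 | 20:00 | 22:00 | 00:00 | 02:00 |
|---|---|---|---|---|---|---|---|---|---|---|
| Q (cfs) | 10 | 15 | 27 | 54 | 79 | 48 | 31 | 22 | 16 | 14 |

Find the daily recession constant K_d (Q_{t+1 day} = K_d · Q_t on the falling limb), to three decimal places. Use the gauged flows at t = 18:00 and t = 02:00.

Between t = 18:00 and t = 02:00 the flow falls from 48 to 14 cfs over 4×2 h = 8 h.
Per-interval ratio K = (14/48)^(1/4) = 0.7349; K_d = K^(24/2) = 0.025.

K_d ≈ 0.025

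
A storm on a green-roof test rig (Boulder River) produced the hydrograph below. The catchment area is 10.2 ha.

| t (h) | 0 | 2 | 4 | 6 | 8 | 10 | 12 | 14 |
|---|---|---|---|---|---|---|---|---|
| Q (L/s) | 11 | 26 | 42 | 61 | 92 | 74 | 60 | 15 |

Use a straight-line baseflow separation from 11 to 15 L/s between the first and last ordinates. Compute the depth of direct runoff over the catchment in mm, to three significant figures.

Direct runoff: 0.00, 14.43, 29.86, 48.29, 78.71, 60.14, 45.57, 0.00 L/s; ΣQ_DR = 277.0 L/s.
V = ΣQ_DR · Δt = 277.0 × 7200 s = 1.994 × 10^6 L.
Over A = 10.2 ha, depth = V / A = 19.6 mm.

d ≈ 19.6 mm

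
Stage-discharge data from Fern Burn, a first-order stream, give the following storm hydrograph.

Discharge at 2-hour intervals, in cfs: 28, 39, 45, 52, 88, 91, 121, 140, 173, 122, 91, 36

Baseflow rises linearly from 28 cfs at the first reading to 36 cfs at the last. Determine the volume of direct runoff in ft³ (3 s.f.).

V ≈ 4.62 × 10^6 ft³

Direct-runoff ordinates (Q − Q_b): 0.00, 10.27, 15.55, 21.82, 57.09, 59.36, 88.64, 106.91, 139.18, 87.45, 55.73, 0.00 cfs.
ΣQ_DR = 642.0 cfs.
With Δt = 2 h = 7200 s, V = ΣQ_DR · Δt = 642.0 × 7200 = 4.62 × 10^6 ft³.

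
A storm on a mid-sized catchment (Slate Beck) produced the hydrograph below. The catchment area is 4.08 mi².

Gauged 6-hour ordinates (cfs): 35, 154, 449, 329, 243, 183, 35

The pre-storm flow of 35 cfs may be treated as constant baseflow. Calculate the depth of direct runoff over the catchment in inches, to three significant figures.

Direct runoff: 0.0, 119.0, 414.0, 294.0, 208.0, 148.0, 0.0 cfs; ΣQ_DR = 1183 cfs.
V = ΣQ_DR · Δt = 1183 × 21600 s = 2.555 × 10^7 ft³.
Over A = 4.08 mi², depth = V / A = 2.70 in.

d ≈ 2.70 in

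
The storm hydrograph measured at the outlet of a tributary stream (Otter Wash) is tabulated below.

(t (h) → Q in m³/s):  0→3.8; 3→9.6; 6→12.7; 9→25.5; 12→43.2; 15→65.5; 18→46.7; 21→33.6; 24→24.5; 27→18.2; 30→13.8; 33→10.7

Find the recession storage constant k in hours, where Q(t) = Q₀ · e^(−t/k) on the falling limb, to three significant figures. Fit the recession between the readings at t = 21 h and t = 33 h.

k ≈ 10.5 h

On the falling limb, Q drops from 33.6 to 10.7 m³/s between t = 21 h and t = 33 h (Δt = 12 h).
k = −Δt / ln(Q₂/Q₁) = −12 / ln(10.7/33.6) = 10.5 h.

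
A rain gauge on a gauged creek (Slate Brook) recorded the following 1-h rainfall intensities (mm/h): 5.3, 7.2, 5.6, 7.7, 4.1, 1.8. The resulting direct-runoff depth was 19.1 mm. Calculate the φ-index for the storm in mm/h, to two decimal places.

Only the 5 blocks with intensity above φ contribute runoff: 5.3, 7.2, 5.6, 7.7, 4.1 mm/h.
Σ(I−φ)·Δt = d  ⇒  (5.3+7.2+5.6+7.7+4.1 − 5φ)·1 = 19.1
φ = (29.90 − 19.1/1) / 5 = 2.16 mm/h.

φ ≈ 2.16 mm/h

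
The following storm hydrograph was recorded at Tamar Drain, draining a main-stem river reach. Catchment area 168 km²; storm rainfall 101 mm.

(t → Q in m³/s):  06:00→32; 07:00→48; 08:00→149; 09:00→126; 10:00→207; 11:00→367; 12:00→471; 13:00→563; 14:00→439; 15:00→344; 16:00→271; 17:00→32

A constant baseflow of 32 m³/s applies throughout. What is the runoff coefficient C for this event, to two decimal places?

ΣQ_DR = 2665 m³/s; V = ΣQ_DR·Δt = 9.594 × 10^6 m³.
Runoff depth d = V / A = 57.11 mm.
C = d / P = 57.11 / 101 = 0.57.

C ≈ 0.57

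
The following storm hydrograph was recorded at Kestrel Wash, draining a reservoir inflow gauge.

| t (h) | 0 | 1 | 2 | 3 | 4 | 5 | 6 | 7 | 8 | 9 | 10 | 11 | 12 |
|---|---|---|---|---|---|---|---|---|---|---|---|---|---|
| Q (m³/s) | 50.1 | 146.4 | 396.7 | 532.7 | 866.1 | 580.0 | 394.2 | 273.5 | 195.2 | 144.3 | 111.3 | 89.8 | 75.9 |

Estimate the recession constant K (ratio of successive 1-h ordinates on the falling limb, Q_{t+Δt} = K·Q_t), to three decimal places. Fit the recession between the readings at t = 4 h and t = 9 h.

K ≈ 0.699

Using the recession-limb readings at t = 4 h and t = 9 h: Q falls from 866.1 to 144.3 m³/s over 5 intervals.
K = (Q₂/Q₁)^(1/5) = (144.3/866.1)^(1/5) = 0.699.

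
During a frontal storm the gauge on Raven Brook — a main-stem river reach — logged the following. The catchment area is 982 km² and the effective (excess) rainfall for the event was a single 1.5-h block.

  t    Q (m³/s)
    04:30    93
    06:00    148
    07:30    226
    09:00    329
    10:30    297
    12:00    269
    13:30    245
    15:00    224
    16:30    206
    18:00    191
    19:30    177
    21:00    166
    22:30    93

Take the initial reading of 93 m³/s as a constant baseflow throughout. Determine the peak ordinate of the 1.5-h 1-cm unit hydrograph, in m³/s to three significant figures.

U_p ≈ 295 m³/s

Direct runoff: 0.0, 55.0, 133.0, 236.0, 204.0, 176.0, 152.0, 131.0, 113.0, 98.0, 84.0, 73.0, 0.0 m³/s; ΣQ_DR = 1455 m³/s, peak = 236.0 m³/s.
Runoff depth d = ΣQ_DR·Δt / A = 1455 × 5400 / (982 km²) = 8.001 mm.
The 1-cm UH is the DRH scaled by (10 mm)/d, so U_p = 236.0 × 10/8.001 = 295 m³/s.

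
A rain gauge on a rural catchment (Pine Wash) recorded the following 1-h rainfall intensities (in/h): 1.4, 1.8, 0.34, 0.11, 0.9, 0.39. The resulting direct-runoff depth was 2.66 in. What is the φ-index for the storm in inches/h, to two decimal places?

φ ≈ 0.48 in/h

Only the 3 blocks with intensity above φ contribute runoff: 1.4, 1.8, 0.9 in/h.
Σ(I−φ)·Δt = d  ⇒  (1.4+1.8+0.9 − 3φ)·1 = 2.66
φ = (4.100 − 2.66/1) / 3 = 0.48 in/h.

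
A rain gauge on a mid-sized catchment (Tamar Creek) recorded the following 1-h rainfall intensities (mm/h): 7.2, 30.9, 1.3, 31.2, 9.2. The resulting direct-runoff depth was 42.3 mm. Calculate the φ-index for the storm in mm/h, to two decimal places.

φ ≈ 9.90 mm/h

Only the 2 blocks with intensity above φ contribute runoff: 30.9, 31.2 mm/h.
Σ(I−φ)·Δt = d  ⇒  (30.9+31.2 − 2φ)·1 = 42.3
φ = (62.10 − 42.3/1) / 2 = 9.90 mm/h.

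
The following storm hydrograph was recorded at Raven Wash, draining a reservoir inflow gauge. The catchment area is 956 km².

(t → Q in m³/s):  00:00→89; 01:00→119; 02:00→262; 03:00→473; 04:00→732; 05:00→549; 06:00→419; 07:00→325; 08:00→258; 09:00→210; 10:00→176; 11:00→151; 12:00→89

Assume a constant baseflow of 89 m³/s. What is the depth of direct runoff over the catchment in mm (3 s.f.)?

d ≈ 10.1 mm

Direct runoff: 0.0, 30.0, 173.0, 384.0, 643.0, 460.0, 330.0, 236.0, 169.0, 121.0, 87.0, 62.0, 0.0 m³/s; ΣQ_DR = 2695 m³/s.
V = ΣQ_DR · Δt = 2695 × 3600 s = 9.702 × 10^6 m³.
Over A = 956 km², depth = V / A = 10.1 mm.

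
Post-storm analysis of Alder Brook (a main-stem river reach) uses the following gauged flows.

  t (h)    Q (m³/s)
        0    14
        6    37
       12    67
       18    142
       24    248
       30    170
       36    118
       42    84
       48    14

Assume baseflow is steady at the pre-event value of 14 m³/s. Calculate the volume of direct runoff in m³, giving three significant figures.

Direct-runoff ordinates (Q − Q_b): 0.0, 23.0, 53.0, 128.0, 234.0, 156.0, 104.0, 70.0, 0.0 m³/s.
ΣQ_DR = 768.0 m³/s.
With Δt = 6 h = 21600 s, V = ΣQ_DR · Δt = 768.0 × 21600 = 1.66 × 10^7 m³.

V ≈ 1.66 × 10^7 m³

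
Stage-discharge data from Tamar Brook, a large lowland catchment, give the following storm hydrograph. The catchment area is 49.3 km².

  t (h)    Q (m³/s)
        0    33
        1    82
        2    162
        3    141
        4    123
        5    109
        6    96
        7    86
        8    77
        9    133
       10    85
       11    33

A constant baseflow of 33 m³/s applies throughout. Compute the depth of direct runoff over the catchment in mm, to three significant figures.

Direct runoff: 0.0, 49.0, 129.0, 108.0, 90.0, 76.0, 63.0, 53.0, 44.0, 100.0, 52.0, 0.0 m³/s; ΣQ_DR = 764.0 m³/s.
V = ΣQ_DR · Δt = 764.0 × 3600 s = 2.750 × 10^6 m³.
Over A = 49.3 km², depth = V / A = 55.8 mm.

d ≈ 55.8 mm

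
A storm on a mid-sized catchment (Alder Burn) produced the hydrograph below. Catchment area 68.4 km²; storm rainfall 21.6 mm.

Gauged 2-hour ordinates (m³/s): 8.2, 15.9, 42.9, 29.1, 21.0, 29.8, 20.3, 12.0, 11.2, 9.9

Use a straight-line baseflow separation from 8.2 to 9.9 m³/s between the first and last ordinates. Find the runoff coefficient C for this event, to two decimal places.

ΣQ_DR = 109.8 m³/s; V = ΣQ_DR·Δt = 7.906 × 10^5 m³.
Runoff depth d = V / A = 11.56 mm.
C = d / P = 11.56 / 21.6 = 0.54.

C ≈ 0.54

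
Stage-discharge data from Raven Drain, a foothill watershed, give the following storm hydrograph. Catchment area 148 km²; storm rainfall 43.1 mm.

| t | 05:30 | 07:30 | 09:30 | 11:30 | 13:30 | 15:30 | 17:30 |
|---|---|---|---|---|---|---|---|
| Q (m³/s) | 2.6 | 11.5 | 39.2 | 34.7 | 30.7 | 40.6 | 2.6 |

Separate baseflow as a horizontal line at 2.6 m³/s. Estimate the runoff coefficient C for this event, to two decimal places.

C ≈ 0.16

ΣQ_DR = 143.7 m³/s; V = ΣQ_DR·Δt = 1.035 × 10^6 m³.
Runoff depth d = V / A = 6.991 mm.
C = d / P = 6.991 / 43.1 = 0.16.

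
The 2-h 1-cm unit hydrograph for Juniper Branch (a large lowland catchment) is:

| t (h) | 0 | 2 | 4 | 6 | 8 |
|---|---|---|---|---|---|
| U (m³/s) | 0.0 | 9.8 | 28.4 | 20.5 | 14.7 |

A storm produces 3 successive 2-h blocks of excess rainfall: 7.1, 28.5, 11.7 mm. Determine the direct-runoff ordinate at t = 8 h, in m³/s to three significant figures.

By discrete convolution, Q_j = Σ (P_i / 10 mm) · U_{j−i}.
At t = 8 h (j=4): Q = (7.1/10)·14.7 + (28.5/10)·20.5 + (11.7/10)·28.4 = 102 m³/s.

Q ≈ 102 m³/s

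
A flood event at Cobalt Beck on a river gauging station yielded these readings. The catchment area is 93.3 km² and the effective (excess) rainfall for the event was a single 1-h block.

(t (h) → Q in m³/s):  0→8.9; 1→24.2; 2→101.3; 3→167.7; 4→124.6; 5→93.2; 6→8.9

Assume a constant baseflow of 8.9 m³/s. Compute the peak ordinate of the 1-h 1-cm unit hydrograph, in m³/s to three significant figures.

U_p ≈ 88.2 m³/s

Direct runoff: 0.0, 15.3, 92.4, 158.8, 115.7, 84.3, 0.0 m³/s; ΣQ_DR = 466.5 m³/s, peak = 158.8 m³/s.
Runoff depth d = ΣQ_DR·Δt / A = 466.5 × 3600 / (93.3 km²) = 18.00 mm.
The 1-cm UH is the DRH scaled by (10 mm)/d, so U_p = 158.8 × 10/18.00 = 88.2 m³/s.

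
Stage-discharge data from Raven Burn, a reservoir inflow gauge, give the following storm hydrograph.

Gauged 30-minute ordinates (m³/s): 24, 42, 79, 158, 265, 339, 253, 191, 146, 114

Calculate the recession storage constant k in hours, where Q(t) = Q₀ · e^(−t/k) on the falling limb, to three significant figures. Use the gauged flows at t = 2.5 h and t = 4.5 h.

On the falling limb, Q drops from 339 to 114 m³/s between t = 2.5 h and t = 4.5 h (Δt = 2 h).
k = −Δt / ln(Q₂/Q₁) = −2 / ln(114/339) = 1.84 h.

k ≈ 1.84 h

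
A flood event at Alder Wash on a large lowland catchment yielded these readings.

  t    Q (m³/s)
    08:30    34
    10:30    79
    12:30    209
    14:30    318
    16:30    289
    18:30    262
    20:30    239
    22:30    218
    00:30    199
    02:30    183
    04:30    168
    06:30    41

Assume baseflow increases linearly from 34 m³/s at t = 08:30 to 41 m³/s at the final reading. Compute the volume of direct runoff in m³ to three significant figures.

V ≈ 1.29 × 10^7 m³

Direct-runoff ordinates (Q − Q_b): 0.00, 44.36, 173.73, 282.09, 252.45, 224.82, 201.18, 179.55, 159.91, 143.27, 127.64, 0.00 m³/s.
ΣQ_DR = 1789 m³/s.
With Δt = 2 h = 7200 s, V = ΣQ_DR · Δt = 1789 × 7200 = 1.29 × 10^7 m³.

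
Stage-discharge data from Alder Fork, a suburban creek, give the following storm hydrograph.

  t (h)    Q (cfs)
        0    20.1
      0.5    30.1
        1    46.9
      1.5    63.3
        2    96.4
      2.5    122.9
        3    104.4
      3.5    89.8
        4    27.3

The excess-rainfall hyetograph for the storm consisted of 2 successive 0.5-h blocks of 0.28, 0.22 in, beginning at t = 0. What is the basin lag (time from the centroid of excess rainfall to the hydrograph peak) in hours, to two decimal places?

Centroid of excess rainfall: t_c = Σ P_i·t̄_i / ΣP_i = 0.4700 h (block centres at 0.25, 0.75 h).
Hydrograph peak occurs at t = 2.5 h, so basin lag t_L = 2.5 − 0.4700 = 2.03 h.

t_L ≈ 2.03 h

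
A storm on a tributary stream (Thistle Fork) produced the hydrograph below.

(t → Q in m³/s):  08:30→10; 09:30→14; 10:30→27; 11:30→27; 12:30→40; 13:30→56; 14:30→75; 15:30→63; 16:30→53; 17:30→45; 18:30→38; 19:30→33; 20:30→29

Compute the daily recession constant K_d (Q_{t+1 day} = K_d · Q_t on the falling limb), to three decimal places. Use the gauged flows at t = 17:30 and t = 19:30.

K_d ≈ 0.024

Between t = 17:30 and t = 19:30 the flow falls from 45 to 33 m³/s over 2×1 h = 2 h.
Per-interval ratio K = (33/45)^(1/2) = 0.8563; K_d = K^(24/1) = 0.024.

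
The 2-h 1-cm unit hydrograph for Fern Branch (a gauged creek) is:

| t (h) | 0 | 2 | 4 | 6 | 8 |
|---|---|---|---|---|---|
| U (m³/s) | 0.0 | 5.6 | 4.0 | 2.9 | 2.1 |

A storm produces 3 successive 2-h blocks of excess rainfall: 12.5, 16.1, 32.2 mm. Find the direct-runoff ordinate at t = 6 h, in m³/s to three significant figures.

Q ≈ 28.1 m³/s

By discrete convolution, Q_j = Σ (P_i / 10 mm) · U_{j−i}.
At t = 6 h (j=3): Q = (12.5/10)·2.9 + (16.1/10)·4.0 + (32.2/10)·5.6 = 28.1 m³/s.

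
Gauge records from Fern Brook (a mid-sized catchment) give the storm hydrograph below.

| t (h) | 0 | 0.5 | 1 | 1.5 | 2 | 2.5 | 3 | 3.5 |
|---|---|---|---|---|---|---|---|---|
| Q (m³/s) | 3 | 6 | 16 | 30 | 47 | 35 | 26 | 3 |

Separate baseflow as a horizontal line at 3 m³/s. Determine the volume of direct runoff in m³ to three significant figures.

Direct-runoff ordinates (Q − Q_b): 0.0, 3.0, 13.0, 27.0, 44.0, 32.0, 23.0, 0.0 m³/s.
ΣQ_DR = 142.0 m³/s.
With Δt = 0.5 h = 1800 s, V = ΣQ_DR · Δt = 142.0 × 1800 = 2.56 × 10^5 m³.

V ≈ 2.56 × 10^5 m³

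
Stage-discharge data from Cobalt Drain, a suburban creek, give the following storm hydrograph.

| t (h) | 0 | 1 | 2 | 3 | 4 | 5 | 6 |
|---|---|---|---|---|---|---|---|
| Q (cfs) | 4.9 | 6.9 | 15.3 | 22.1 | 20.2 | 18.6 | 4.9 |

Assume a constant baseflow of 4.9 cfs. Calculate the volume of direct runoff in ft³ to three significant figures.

Direct-runoff ordinates (Q − Q_b): 0.0, 2.0, 10.4, 17.2, 15.3, 13.7, 0.0 cfs.
ΣQ_DR = 58.60 cfs.
With Δt = 1 h = 3600 s, V = ΣQ_DR · Δt = 58.60 × 3600 = 2.11 × 10^5 ft³.

V ≈ 2.11 × 10^5 ft³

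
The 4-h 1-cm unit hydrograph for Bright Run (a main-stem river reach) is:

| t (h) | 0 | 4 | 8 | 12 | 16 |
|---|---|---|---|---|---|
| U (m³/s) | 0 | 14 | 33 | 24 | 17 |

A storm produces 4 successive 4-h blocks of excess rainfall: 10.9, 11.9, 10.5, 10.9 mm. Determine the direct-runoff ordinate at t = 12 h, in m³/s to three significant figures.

By discrete convolution, Q_j = Σ (P_i / 10 mm) · U_{j−i}.
At t = 12 h (j=3): Q = (10.9/10)·24 + (11.9/10)·33 + (10.5/10)·14 + (10.9/10)·0 = 80.1 m³/s.

Q ≈ 80.1 m³/s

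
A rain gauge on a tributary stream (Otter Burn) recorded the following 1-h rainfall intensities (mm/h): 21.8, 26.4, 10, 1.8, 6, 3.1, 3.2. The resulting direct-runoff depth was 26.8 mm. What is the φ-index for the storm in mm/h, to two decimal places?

Only the 2 blocks with intensity above φ contribute runoff: 21.8, 26.4 mm/h.
Σ(I−φ)·Δt = d  ⇒  (21.8+26.4 − 2φ)·1 = 26.8
φ = (48.20 − 26.8/1) / 2 = 10.70 mm/h.

φ ≈ 10.70 mm/h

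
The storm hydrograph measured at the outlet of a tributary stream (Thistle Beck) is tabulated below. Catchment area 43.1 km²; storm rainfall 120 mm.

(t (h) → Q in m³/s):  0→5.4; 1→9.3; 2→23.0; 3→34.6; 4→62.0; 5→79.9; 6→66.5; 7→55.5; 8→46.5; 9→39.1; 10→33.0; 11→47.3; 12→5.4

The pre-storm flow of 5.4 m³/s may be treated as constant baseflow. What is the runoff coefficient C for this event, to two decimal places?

C ≈ 0.30

ΣQ_DR = 437.3 m³/s; V = ΣQ_DR·Δt = 1.574 × 10^6 m³.
Runoff depth d = V / A = 36.53 mm.
C = d / P = 36.53 / 120 = 0.30.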